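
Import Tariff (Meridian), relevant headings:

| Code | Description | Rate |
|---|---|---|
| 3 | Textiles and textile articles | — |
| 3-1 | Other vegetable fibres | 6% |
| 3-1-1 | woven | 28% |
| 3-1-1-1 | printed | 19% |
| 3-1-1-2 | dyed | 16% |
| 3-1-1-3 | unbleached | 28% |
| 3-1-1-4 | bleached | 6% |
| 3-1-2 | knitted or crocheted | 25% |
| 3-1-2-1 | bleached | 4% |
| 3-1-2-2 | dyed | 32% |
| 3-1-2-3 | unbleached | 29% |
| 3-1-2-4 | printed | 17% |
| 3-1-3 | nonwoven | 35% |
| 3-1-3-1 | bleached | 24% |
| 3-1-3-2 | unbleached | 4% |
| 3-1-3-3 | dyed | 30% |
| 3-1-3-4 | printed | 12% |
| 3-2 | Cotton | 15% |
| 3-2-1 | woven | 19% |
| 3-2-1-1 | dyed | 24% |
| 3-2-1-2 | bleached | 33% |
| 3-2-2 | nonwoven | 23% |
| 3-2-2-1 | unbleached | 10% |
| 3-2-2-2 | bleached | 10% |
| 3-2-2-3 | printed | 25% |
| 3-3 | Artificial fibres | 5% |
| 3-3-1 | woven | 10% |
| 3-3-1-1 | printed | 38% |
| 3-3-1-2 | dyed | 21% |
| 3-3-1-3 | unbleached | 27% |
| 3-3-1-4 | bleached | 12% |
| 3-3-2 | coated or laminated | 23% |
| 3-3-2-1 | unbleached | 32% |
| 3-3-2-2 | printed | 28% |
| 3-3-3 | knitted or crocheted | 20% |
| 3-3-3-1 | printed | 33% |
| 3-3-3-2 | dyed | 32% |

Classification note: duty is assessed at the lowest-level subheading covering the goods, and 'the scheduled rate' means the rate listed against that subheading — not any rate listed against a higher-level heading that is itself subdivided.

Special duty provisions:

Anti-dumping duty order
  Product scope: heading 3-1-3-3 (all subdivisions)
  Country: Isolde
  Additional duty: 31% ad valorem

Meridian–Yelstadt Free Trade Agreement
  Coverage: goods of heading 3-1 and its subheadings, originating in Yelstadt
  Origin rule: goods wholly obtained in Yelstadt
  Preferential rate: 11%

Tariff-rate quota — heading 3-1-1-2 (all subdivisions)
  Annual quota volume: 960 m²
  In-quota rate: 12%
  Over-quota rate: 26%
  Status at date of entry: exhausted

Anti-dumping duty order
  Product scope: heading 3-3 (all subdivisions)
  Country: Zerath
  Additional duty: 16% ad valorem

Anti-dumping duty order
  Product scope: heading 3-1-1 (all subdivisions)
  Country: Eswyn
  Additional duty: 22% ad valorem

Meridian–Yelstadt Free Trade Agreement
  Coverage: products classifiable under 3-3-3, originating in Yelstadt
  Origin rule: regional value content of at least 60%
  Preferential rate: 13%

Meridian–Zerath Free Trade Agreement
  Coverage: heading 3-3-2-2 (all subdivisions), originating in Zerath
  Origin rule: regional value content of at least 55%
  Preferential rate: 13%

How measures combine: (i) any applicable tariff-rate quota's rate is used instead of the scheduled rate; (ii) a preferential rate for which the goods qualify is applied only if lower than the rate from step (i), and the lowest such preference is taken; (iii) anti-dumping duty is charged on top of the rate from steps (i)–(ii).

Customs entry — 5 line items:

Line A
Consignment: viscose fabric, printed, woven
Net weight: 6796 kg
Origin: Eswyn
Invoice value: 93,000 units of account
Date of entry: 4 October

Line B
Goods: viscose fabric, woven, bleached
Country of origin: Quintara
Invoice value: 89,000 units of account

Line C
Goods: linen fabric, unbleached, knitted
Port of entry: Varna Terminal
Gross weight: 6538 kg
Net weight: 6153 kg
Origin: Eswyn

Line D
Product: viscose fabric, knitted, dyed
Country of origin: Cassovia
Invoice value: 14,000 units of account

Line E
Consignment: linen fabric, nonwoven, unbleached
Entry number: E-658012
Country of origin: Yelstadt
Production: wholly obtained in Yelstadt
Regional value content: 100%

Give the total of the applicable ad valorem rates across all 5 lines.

Line A: viscose → 3-3; woven → 3-3-1; printed → 3-3-1-1. Scheduled 38%. No special measure applies. → 38%.
Line B: viscose → 3-3; woven → 3-3-1; bleached → 3-3-1-4. Scheduled 12%. No special measure applies. → 12%.
Line C: linen → 3-1; knitted → 3-1-2; unbleached → 3-1-2-3. Scheduled 29%. No special measure applies. → 29%.
Line D: viscose → 3-3; knitted → 3-3-3; dyed → 3-3-3-2. Scheduled 32%. No special measure applies. → 32%.
Line E: linen → 3-1; nonwoven → 3-1-3; unbleached → 3-1-3-2. Scheduled 4%. Yelstadt agreement on 3-1: wholly obtained → 11% available; Yelstadt agreement on 3-3-3: 3-1-3-2 not covered; preference 11% not lower than 4% → no reduction. → 4%.
Sum: 38% + 12% + 29% + 32% + 4% = 115%.

115%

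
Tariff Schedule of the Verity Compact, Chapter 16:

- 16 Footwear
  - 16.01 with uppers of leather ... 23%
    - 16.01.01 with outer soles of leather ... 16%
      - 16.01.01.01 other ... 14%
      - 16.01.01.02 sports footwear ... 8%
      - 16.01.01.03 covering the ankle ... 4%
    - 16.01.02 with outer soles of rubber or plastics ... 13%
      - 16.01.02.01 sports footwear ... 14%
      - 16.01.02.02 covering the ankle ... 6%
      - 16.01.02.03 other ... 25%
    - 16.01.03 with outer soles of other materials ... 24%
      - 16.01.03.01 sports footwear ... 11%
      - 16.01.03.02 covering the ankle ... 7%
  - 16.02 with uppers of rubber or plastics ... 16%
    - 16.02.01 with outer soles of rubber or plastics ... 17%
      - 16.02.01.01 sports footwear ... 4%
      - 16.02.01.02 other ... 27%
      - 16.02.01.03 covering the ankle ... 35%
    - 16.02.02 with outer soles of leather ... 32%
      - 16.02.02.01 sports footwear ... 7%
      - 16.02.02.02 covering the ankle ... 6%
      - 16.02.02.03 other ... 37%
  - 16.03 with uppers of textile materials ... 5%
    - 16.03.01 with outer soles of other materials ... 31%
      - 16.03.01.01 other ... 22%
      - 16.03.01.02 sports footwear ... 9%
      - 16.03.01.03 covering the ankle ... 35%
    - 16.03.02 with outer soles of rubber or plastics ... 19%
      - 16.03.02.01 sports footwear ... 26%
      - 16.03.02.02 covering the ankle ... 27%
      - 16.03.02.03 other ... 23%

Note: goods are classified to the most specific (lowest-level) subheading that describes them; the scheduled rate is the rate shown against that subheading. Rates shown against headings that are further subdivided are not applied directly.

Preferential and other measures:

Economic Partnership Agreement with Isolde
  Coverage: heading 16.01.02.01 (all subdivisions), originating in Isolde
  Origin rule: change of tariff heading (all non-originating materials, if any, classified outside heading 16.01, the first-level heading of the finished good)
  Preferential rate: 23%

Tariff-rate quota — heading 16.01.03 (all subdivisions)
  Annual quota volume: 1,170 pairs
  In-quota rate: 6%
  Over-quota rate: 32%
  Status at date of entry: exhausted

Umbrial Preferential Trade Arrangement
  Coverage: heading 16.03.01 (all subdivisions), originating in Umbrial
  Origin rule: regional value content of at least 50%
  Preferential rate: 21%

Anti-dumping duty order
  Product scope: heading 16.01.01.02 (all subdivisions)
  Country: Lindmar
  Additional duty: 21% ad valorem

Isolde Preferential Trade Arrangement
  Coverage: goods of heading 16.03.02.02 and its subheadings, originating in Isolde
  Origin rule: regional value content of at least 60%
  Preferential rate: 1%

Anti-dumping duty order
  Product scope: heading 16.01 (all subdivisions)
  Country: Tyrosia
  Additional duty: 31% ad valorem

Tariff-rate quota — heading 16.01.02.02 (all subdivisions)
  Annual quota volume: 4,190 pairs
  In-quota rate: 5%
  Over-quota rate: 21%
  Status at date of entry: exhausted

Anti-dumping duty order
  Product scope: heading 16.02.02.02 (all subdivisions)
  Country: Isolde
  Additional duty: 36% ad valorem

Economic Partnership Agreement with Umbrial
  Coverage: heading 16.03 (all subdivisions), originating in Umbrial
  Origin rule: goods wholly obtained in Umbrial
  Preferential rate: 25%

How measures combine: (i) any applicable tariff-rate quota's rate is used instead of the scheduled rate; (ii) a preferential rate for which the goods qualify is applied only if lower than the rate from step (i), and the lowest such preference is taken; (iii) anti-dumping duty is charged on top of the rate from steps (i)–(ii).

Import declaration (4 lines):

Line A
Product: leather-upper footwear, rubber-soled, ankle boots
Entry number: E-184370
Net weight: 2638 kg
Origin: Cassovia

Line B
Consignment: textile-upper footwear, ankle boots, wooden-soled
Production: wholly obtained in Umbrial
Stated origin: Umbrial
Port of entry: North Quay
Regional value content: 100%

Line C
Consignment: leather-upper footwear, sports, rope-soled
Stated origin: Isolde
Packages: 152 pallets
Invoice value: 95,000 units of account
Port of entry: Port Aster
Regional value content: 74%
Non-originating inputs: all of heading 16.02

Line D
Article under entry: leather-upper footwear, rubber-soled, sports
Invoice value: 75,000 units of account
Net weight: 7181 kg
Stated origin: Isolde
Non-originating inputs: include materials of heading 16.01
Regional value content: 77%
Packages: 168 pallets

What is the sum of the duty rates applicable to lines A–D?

Line A: leather-upper → 16.01; rubber-soled → 16.01.02; ankle boots → 16.01.02.02. Scheduled 6%. quota on 16.01.02.02 exhausted → over-quota 21%. → 21%.
Line B: textile-upper → 16.03; wooden-soled → 16.03.01; ankle boots → 16.03.01.03. Scheduled 35%. Umbrial agreement on 16.03.01: RVC ≥ 50% → 21% available; Umbrial agreement on 16.03: wholly obtained → 25% available; preferential 21%. → 21%.
Line C: leather-upper → 16.01; rope-soled → 16.01.03; sports → 16.01.03.01. Scheduled 11%. quota on 16.01.03 exhausted → over-quota 32%; Isolde agreement on 16.01.02.01: 16.01.03.01 not covered; Isolde agreement on 16.03.02.02: 16.01.03.01 not covered. → 32%.
Line D: leather-upper → 16.01; rubber-soled → 16.01.02; sports → 16.01.02.01. Scheduled 14%. Isolde agreement on 16.01.02.01: CTH not met; Isolde agreement on 16.03.02.02: 16.01.02.01 not covered. → 14%.
Sum: 21% + 21% + 32% + 14% = 88%.

88%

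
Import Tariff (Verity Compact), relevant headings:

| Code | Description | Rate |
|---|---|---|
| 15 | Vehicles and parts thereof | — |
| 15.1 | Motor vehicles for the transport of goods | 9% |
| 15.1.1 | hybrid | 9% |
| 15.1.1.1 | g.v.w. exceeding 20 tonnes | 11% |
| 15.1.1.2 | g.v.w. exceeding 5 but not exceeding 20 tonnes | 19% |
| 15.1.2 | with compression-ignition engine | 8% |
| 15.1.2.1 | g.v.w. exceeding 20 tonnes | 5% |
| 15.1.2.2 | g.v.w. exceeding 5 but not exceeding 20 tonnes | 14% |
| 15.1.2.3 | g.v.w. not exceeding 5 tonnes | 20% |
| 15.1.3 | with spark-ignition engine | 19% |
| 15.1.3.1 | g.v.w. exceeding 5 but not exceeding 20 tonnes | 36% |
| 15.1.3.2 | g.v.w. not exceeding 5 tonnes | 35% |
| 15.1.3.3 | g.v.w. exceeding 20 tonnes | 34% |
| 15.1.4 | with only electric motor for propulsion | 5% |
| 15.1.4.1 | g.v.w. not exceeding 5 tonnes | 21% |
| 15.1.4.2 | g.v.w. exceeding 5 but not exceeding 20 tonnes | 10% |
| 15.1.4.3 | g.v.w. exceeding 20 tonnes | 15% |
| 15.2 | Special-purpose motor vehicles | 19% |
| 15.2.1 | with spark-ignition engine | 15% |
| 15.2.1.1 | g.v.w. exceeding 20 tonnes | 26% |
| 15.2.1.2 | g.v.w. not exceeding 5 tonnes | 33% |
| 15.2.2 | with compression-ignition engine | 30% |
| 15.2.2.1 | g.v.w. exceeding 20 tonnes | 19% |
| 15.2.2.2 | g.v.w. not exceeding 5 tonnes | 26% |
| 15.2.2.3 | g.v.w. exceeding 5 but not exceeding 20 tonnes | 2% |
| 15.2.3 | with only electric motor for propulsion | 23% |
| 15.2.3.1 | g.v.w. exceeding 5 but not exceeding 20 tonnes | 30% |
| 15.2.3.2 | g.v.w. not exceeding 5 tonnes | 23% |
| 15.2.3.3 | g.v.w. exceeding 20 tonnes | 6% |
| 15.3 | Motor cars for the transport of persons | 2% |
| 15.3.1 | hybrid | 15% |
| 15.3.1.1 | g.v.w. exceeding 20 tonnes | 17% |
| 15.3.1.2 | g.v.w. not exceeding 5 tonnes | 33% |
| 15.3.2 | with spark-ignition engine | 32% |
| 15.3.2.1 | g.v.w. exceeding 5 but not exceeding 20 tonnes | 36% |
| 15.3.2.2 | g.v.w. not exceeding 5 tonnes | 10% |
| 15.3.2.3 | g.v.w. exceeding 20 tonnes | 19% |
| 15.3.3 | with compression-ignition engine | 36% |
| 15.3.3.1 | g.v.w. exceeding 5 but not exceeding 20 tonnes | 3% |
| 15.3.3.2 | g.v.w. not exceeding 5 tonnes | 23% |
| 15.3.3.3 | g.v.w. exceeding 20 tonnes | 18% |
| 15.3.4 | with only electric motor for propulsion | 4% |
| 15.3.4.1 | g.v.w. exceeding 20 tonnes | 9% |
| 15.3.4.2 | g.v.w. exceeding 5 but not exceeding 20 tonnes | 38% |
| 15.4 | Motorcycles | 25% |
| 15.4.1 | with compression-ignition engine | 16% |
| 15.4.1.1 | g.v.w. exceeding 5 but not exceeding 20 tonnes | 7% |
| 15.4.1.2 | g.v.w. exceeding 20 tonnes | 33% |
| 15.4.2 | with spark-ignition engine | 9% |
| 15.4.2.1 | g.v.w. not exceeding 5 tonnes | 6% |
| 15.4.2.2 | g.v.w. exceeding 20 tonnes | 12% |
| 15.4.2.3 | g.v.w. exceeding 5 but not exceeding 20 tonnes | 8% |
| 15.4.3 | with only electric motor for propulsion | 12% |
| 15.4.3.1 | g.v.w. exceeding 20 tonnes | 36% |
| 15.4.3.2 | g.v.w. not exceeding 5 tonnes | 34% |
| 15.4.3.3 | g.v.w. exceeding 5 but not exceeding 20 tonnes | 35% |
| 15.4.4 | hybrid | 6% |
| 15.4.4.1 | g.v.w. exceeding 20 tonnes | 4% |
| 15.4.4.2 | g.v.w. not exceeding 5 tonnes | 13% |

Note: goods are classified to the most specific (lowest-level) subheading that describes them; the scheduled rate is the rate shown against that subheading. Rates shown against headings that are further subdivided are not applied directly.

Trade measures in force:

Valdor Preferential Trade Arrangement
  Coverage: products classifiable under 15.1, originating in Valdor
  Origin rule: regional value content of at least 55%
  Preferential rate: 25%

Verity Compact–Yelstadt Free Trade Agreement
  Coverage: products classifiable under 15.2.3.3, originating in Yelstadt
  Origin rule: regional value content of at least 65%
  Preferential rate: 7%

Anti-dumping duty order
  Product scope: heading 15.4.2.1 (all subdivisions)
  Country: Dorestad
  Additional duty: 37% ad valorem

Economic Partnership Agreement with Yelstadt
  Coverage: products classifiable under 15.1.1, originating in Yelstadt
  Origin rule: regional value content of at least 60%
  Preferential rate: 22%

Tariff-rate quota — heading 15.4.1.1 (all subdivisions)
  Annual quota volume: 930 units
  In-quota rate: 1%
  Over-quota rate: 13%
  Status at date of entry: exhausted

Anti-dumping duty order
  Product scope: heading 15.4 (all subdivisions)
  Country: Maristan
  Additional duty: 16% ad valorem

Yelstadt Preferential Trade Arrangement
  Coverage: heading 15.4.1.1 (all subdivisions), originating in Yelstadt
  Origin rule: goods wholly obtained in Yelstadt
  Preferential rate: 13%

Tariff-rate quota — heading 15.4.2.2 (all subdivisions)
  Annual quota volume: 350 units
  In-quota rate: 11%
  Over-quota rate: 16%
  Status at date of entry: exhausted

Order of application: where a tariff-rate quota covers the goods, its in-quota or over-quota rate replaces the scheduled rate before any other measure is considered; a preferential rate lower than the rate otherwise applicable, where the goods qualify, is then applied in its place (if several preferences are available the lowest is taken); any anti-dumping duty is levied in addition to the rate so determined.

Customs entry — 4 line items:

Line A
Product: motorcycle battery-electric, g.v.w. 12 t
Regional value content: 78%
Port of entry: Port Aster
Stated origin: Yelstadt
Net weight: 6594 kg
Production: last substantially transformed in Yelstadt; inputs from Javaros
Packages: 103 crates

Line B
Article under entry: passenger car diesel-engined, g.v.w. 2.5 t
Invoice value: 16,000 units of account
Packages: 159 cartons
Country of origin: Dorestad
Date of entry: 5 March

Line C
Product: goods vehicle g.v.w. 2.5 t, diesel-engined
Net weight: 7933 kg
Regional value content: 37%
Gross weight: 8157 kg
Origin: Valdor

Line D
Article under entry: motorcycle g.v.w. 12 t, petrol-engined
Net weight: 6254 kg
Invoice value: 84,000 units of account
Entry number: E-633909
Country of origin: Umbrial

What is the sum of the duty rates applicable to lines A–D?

86%

Line A: motorcycle → 15.4; battery-electric → 15.4.3; g.v.w. 12 t → 15.4.3.3. Scheduled 35%. Yelstadt agreement on 15.2.3.3: 15.4.3.3 not covered; Yelstadt agreement on 15.1.1: 15.4.3.3 not covered; Yelstadt agreement on 15.4.1.1: 15.4.3.3 not covered. → 35%.
Line B: passenger car → 15.3; diesel-engined → 15.3.3; g.v.w. 2.5 t → 15.3.3.2. Scheduled 23%. No special measure applies. → 23%.
Line C: goods vehicle → 15.1; diesel-engined → 15.1.2; g.v.w. 2.5 t → 15.1.2.3. Scheduled 20%. Valdor agreement on 15.1: RVC < 55%. → 20%.
Line D: motorcycle → 15.4; petrol-engined → 15.4.2; g.v.w. 12 t → 15.4.2.3. Scheduled 8%. No special measure applies. → 8%.
Sum: 35% + 23% + 20% + 8% = 86%.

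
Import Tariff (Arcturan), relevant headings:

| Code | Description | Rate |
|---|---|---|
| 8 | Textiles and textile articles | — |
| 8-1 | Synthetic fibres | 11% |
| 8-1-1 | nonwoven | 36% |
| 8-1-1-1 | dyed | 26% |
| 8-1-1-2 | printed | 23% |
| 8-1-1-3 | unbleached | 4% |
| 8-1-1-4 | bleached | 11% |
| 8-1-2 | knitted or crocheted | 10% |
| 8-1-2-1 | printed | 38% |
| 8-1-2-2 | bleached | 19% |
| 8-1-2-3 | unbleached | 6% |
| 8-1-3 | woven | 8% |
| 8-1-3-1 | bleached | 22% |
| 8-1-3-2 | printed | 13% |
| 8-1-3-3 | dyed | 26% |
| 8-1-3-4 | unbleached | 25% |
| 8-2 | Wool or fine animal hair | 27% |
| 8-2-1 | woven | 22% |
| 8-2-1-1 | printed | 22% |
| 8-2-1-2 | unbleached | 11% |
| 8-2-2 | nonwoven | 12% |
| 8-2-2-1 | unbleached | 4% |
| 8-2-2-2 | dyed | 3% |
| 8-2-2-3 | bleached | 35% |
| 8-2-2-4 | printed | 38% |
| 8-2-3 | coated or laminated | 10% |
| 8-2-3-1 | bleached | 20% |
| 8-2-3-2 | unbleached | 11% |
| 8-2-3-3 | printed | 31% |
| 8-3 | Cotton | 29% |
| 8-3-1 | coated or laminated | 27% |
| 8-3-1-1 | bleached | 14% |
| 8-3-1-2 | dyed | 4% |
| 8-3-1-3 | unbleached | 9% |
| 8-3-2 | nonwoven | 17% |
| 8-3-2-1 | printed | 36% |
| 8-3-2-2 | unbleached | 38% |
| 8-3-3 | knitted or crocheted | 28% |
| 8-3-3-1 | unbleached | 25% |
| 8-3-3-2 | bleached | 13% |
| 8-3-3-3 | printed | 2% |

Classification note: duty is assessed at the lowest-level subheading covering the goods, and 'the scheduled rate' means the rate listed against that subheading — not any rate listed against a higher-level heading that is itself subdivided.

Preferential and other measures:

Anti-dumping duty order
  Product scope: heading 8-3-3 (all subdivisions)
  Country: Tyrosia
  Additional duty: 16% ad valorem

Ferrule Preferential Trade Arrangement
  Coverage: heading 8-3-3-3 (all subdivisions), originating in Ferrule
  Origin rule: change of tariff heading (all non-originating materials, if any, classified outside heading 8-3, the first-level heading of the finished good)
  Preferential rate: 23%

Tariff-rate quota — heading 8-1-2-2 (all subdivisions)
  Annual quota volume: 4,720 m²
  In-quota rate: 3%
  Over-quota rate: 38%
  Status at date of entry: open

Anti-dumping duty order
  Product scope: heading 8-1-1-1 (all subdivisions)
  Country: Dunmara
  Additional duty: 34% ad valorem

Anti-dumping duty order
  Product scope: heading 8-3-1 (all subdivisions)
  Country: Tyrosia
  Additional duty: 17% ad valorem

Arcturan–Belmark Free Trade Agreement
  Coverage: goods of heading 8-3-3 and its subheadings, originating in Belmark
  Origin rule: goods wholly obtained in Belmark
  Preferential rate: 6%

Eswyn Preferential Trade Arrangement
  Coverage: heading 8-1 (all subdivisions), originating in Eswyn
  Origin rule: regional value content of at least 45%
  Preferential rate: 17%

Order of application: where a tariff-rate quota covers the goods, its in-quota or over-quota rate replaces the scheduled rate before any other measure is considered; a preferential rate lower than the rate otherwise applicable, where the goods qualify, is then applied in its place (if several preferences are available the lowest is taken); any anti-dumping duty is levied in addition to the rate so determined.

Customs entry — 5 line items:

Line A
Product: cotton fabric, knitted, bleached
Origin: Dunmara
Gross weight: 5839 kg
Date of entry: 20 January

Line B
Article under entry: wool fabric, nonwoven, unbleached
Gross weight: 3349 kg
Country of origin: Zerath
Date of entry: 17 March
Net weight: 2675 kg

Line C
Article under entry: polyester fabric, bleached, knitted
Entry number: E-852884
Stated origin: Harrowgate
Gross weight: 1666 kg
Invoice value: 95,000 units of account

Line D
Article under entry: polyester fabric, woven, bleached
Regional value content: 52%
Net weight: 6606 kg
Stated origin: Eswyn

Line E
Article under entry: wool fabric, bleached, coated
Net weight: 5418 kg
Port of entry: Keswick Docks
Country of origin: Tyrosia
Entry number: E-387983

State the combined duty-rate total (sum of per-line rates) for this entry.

Line A: cotton → 8-3; knitted → 8-3-3; bleached → 8-3-3-2. Scheduled 13%. No special measure applies. → 13%.
Line B: wool → 8-2; nonwoven → 8-2-2; unbleached → 8-2-2-1. Scheduled 4%. No special measure applies. → 4%.
Line C: polyester → 8-1; knitted → 8-1-2; bleached → 8-1-2-2. Scheduled 19%. quota on 8-1-2-2 open → in-quota 3%. → 3%.
Line D: polyester → 8-1; woven → 8-1-3; bleached → 8-1-3-1. Scheduled 22%. Eswyn agreement on 8-1: RVC ≥ 45% → 17% available; preferential 17%. → 17%.
Line E: wool → 8-2; coated → 8-2-3; bleached → 8-2-3-1. Scheduled 20%. No special measure applies. → 20%.
Sum: 13% + 4% + 3% + 17% + 20% = 57%.

57%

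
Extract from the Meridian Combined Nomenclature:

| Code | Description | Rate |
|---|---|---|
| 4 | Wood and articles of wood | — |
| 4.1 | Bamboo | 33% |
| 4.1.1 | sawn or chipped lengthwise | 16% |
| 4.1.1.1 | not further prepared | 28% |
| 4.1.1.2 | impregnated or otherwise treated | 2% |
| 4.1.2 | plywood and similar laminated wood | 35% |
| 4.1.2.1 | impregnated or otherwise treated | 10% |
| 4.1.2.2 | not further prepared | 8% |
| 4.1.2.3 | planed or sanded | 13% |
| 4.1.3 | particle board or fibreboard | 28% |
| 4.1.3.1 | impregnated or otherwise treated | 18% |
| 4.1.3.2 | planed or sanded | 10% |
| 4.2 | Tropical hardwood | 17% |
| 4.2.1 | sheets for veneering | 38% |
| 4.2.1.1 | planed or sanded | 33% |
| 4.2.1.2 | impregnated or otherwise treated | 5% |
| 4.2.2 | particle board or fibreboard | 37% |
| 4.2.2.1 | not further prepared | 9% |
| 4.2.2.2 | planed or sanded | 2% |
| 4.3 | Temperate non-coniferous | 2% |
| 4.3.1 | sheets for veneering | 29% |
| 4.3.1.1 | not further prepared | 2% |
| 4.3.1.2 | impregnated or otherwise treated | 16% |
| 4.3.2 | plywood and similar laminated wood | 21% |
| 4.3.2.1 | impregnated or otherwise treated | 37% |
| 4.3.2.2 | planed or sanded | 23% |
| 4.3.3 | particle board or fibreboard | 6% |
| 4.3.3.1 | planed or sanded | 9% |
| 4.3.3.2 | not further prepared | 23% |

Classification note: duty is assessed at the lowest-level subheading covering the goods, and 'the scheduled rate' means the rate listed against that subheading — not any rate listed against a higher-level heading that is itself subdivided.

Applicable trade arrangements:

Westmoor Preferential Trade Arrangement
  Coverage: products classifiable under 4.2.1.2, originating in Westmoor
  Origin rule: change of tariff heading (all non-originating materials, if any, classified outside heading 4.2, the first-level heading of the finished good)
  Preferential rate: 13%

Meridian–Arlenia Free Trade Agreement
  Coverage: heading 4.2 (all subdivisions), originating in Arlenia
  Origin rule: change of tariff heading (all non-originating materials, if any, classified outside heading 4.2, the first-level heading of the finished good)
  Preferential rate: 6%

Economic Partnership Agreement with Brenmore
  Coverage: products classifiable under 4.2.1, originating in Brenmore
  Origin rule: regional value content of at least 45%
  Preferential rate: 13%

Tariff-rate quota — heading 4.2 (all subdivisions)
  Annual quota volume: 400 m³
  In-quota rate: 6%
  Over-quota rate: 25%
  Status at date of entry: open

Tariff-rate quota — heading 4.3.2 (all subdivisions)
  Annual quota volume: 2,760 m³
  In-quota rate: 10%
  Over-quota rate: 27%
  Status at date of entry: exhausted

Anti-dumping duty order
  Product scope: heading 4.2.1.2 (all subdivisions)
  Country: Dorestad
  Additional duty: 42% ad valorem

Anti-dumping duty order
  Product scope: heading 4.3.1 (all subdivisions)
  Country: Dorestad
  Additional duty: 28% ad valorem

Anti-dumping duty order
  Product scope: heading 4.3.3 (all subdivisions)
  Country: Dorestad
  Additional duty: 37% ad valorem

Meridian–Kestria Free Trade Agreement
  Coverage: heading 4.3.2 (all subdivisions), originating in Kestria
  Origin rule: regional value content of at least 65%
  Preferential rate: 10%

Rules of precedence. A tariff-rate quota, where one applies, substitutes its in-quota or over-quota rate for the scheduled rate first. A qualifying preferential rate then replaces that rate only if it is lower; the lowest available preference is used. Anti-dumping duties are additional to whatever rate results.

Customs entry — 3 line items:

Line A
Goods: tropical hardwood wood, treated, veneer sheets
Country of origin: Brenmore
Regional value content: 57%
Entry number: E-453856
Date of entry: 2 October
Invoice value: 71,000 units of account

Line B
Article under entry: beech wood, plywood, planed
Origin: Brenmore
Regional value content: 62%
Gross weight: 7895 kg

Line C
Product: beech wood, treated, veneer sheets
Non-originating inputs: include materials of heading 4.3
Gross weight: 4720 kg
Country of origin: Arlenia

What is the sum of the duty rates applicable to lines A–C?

49%

Line A: tropical hardwood → 4.2; veneer sheets → 4.2.1; treated → 4.2.1.2. Scheduled 5%. quota on 4.2 open → in-quota 6%; Brenmore agreement on 4.2.1: RVC ≥ 45% → 13% available; preference 13% not lower than 6% → no reduction. → 6%.
Line B: beech → 4.3; plywood → 4.3.2; planed → 4.3.2.2. Scheduled 23%. quota on 4.3.2 exhausted → over-quota 27%; Brenmore agreement on 4.2.1: 4.3.2.2 not covered. → 27%.
Line C: beech → 4.3; veneer sheets → 4.3.1; treated → 4.3.1.2. Scheduled 16%. Arlenia agreement on 4.2: 4.3.1.2 not covered. → 16%.
Sum: 6% + 27% + 16% = 49%.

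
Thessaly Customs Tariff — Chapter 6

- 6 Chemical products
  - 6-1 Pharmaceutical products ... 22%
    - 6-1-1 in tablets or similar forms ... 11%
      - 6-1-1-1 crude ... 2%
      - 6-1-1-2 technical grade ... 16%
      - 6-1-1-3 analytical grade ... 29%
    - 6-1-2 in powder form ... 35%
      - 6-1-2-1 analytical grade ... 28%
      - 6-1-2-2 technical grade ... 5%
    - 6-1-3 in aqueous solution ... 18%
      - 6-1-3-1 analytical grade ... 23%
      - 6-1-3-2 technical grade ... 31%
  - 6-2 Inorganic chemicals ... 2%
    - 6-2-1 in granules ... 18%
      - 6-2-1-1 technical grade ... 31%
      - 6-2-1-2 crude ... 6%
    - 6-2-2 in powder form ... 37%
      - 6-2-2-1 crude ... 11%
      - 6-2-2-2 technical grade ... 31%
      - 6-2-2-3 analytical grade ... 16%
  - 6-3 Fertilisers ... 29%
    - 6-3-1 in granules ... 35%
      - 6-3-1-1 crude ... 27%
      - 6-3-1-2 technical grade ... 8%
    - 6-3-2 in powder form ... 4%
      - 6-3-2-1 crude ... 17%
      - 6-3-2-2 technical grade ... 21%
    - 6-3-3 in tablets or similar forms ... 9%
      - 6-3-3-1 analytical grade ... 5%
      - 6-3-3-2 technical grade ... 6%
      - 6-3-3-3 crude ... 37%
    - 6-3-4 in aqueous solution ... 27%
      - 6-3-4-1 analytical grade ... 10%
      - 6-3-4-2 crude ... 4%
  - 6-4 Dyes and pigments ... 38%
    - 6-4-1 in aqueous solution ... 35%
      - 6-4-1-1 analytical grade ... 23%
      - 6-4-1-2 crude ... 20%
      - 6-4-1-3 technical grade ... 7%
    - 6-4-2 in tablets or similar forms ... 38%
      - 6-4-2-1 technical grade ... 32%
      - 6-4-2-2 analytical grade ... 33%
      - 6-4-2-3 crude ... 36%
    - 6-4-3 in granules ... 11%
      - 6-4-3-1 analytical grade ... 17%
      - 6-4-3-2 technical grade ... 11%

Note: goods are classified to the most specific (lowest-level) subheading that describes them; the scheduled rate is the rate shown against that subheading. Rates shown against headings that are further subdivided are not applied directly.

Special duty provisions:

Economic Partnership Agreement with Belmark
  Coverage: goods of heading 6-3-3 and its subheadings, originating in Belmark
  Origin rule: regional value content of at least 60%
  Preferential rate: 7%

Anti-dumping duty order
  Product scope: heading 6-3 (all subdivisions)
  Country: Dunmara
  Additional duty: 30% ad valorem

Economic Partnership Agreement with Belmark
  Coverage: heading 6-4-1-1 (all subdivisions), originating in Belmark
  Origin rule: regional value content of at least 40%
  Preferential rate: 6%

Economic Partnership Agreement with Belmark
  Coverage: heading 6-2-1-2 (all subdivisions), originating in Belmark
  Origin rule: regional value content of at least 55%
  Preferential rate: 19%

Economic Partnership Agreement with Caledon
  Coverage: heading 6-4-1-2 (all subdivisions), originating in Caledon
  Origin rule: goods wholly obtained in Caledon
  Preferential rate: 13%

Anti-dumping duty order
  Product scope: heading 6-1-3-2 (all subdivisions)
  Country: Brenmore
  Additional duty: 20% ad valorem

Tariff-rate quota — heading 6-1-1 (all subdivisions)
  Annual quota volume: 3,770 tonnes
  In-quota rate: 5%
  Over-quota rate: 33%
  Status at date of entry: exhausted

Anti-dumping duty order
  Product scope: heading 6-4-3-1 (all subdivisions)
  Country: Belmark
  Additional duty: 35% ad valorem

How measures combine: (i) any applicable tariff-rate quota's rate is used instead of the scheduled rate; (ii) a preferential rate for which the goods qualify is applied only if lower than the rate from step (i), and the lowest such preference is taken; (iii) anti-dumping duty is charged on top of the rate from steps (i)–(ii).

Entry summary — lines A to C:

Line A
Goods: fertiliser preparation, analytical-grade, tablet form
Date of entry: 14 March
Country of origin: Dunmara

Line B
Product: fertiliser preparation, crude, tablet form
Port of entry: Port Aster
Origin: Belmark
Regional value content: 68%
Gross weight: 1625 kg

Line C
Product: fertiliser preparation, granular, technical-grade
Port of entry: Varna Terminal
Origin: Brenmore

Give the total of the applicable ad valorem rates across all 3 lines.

50%

Line A: fertiliser → 6-3; tablet form → 6-3-3; analytical-grade → 6-3-3-1. Scheduled 5%. anti-dumping (Dunmara, 6-3): +30%; total 5% + 30% = 35%. → 35%.
Line B: fertiliser → 6-3; tablet form → 6-3-3; crude → 6-3-3-3. Scheduled 37%. Belmark agreement on 6-3-3: RVC ≥ 60% → 7% available; Belmark agreement on 6-4-1-1: 6-3-3-3 not covered; Belmark agreement on 6-2-1-2: 6-3-3-3 not covered; preferential 7%. → 7%.
Line C: fertiliser → 6-3; granular → 6-3-1; technical-grade → 6-3-1-2. Scheduled 8%. No special measure applies. → 8%.
Sum: 35% + 7% + 8% = 50%.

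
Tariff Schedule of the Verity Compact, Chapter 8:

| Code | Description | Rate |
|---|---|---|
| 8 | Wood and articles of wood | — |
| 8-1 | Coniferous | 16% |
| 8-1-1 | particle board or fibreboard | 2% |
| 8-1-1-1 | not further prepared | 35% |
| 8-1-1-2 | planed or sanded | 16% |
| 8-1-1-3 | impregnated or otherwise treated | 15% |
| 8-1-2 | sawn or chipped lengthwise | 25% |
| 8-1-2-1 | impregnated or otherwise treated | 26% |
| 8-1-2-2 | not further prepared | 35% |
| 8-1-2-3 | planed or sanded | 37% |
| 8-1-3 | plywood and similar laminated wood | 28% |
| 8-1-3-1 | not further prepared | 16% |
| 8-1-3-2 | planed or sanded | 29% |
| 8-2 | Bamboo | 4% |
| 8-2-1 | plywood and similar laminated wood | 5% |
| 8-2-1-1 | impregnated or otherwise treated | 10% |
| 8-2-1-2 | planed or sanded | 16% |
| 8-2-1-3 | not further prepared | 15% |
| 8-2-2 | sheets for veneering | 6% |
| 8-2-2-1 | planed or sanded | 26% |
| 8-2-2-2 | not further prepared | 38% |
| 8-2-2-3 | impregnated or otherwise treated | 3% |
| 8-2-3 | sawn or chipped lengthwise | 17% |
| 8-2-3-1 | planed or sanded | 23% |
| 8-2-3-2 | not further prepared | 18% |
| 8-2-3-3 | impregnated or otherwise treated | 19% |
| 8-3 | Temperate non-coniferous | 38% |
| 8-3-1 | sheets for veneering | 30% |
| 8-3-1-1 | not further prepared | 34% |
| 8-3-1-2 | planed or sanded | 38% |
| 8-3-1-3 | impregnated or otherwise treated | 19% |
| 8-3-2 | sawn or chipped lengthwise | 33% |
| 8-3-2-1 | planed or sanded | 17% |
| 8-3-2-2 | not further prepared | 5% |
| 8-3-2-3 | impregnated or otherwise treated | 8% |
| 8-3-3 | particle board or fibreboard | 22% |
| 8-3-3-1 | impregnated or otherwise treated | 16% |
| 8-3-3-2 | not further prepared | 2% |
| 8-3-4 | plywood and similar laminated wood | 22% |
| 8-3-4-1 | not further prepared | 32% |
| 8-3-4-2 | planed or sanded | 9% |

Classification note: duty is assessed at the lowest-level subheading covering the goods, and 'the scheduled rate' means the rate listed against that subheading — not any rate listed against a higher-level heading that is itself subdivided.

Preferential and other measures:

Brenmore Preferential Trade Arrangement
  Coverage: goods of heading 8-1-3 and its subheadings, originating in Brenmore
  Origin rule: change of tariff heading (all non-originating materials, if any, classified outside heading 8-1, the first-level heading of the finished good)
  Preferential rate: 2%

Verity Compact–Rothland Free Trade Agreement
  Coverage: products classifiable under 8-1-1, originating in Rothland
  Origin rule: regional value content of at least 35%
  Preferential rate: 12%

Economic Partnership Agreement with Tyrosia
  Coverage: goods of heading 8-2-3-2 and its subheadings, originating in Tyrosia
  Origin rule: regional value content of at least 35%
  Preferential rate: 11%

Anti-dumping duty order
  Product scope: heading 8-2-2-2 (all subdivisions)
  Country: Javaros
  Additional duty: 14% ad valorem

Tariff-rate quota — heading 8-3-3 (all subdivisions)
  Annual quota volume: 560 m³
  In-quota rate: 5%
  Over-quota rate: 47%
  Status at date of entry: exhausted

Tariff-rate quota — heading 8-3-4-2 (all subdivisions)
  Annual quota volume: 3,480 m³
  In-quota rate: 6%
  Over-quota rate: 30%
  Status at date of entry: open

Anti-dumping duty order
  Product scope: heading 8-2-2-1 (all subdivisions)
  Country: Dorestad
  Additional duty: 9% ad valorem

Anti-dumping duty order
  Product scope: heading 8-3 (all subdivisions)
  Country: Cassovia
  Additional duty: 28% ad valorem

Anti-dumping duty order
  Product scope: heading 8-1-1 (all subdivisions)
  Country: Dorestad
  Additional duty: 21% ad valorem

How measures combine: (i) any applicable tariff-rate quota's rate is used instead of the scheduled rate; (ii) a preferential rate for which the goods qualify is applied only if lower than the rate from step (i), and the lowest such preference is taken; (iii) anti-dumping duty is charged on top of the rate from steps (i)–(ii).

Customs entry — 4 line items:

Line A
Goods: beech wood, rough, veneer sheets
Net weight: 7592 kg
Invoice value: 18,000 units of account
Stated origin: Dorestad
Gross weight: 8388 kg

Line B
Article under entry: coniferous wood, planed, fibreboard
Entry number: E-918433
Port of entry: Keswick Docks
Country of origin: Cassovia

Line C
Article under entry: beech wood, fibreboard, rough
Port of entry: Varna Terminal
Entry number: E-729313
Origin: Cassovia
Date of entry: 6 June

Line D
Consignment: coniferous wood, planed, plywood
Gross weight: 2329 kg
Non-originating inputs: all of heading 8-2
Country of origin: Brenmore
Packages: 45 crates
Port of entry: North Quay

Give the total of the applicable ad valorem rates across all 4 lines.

127%

Line A: beech → 8-3; veneer sheets → 8-3-1; rough → 8-3-1-1. Scheduled 34%. No special measure applies. → 34%.
Line B: coniferous → 8-1; fibreboard → 8-1-1; planed → 8-1-1-2. Scheduled 16%. No special measure applies. → 16%.
Line C: beech → 8-3; fibreboard → 8-3-3; rough → 8-3-3-2. Scheduled 2%. quota on 8-3-3 exhausted → over-quota 47%; anti-dumping (Cassovia, 8-3): +28%; total 47% + 28% = 75%. → 75%.
Line D: coniferous → 8-1; plywood → 8-1-3; planed → 8-1-3-2. Scheduled 29%. Brenmore agreement on 8-1-3: CTH met → 2% available; preferential 2%. → 2%.
Sum: 34% + 16% + 75% + 2% = 127%.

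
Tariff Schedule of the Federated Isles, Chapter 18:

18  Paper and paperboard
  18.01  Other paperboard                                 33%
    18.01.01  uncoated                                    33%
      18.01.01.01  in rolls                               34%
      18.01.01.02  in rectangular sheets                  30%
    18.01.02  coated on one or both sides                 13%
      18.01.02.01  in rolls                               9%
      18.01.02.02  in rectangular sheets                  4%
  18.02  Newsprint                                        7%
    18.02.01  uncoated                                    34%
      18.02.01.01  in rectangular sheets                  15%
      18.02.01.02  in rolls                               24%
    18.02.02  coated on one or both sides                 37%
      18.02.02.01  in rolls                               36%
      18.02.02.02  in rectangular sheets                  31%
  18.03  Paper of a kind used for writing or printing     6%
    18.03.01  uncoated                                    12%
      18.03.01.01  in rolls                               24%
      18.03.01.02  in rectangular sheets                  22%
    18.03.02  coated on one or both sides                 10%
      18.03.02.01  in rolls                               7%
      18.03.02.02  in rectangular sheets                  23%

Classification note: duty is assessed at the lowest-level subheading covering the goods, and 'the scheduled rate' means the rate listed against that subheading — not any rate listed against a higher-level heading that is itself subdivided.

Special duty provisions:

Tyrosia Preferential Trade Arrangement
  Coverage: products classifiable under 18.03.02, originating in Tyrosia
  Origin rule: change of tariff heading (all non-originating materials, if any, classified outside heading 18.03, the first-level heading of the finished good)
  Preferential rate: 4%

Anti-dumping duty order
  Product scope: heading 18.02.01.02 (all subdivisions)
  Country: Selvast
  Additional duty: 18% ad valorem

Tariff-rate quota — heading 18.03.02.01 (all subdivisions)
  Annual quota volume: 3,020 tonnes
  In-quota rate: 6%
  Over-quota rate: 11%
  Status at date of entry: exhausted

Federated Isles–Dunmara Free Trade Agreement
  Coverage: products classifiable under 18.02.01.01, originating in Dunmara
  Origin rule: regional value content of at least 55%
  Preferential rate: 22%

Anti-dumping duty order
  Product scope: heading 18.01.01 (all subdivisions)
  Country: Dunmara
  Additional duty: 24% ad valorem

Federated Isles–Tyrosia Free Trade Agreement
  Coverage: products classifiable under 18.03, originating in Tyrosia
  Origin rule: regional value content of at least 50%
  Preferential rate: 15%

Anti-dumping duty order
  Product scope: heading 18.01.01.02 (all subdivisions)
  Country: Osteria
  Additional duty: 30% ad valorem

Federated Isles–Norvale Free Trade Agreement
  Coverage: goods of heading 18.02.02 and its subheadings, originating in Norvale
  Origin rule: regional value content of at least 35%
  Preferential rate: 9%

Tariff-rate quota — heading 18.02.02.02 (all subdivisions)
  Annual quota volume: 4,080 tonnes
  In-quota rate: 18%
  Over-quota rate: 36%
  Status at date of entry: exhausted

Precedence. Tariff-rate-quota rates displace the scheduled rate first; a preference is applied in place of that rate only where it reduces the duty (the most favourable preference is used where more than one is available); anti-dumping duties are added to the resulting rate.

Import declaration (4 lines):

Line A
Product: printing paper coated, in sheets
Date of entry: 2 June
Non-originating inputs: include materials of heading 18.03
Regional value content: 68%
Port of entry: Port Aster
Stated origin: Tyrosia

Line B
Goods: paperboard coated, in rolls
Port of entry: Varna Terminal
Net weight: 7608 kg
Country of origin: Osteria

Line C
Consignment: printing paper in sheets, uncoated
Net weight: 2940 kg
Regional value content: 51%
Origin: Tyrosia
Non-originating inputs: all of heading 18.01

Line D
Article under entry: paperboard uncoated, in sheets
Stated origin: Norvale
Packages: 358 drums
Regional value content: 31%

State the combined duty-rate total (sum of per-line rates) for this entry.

Line A: printing paper → 18.03; coated → 18.03.02; in sheets → 18.03.02.02. Scheduled 23%. Tyrosia agreement on 18.03.02: CTH not met; Tyrosia agreement on 18.03: RVC ≥ 50% → 15% available; preferential 15%. → 15%.
Line B: paperboard → 18.01; coated → 18.01.02; in rolls → 18.01.02.01. Scheduled 9%. No special measure applies. → 9%.
Line C: printing paper → 18.03; uncoated → 18.03.01; in sheets → 18.03.01.02. Scheduled 22%. Tyrosia agreement on 18.03.02: 18.03.01.02 not covered; Tyrosia agreement on 18.03: RVC ≥ 50% → 15% available; preferential 15%. → 15%.
Line D: paperboard → 18.01; uncoated → 18.01.01; in sheets → 18.01.01.02. Scheduled 30%. Norvale agreement on 18.02.02: 18.01.01.02 not covered. → 30%.
Sum: 15% + 9% + 15% + 30% = 69%.

69%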